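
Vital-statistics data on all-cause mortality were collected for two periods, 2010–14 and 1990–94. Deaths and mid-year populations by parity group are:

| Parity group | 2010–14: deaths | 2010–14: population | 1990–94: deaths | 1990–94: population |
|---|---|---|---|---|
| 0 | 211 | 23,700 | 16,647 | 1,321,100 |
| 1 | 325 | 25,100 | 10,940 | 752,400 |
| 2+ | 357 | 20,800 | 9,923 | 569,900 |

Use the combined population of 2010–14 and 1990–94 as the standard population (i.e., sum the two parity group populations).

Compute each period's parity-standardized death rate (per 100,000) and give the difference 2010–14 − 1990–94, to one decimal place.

Parity-specific rates per 100,000 for 2010–14: 890.30, 1294.82, 1716.35.
For 1990–94: 1260.09, 1454.01, 1741.18.
Combined standard total = 2,713,000; weights = 0.4957, 0.2866, 0.2177.
2010–14: 0.4957×890.30 + 0.2866×1294.82 + 0.2177×1716.35 = 1186.0811 per 100,000.
1990–94: 0.4957×1260.09 + 0.2866×1454.01 + 0.2177×1741.18 = 1420.4115 per 100,000.
Difference = 1186.0811 − 1420.4115 = -234.3304.

-234.3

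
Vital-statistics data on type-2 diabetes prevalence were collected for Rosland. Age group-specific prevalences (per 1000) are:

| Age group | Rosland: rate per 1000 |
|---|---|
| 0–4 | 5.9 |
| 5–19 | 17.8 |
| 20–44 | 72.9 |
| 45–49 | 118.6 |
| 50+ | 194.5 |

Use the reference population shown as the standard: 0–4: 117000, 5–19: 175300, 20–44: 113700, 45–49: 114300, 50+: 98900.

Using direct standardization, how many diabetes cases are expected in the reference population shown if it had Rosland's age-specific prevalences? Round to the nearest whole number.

Expected diabetes cases = Σ (standard pop × age-specific rate ÷ 1000)
= 117000×5.9/1000 + 175300×17.8/1000 + 113700×72.9/1000 + 114300×118.6/1000 + 98900×194.5/1000
= 690.30 + 3120.34 + 8288.73 + 13555.98 + 19236.05 = 44891.40.

44891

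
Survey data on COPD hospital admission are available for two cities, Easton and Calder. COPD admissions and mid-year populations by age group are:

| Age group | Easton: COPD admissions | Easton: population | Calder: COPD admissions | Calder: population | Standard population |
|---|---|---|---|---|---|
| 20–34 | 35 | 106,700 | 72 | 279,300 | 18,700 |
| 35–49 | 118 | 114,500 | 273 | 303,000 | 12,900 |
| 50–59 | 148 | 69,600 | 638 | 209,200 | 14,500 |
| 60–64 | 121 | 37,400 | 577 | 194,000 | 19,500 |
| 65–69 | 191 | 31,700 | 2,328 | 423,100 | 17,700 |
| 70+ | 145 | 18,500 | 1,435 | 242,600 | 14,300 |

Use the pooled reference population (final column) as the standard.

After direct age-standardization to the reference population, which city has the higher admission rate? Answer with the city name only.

Age-specific rates per 10,000 for Easton: 3.28, 10.31, 21.26, 32.35, 60.25, 78.38.
For Calder: 2.58, 9.01, 30.50, 29.74, 55.02, 59.15.
Standard total = 97,600; weights = 0.1916, 0.1322, 0.1486, 0.1998, 0.1814, 0.1465.
Easton: 0.1916×3.28 + 0.1322×10.31 + 0.1486×21.26 + 0.1998×32.35 + 0.1814×60.25 + 0.1465×78.38 = 34.0244 per 10,000.
Calder: 0.1916×2.58 + 0.1322×9.01 + 0.1486×30.50 + 0.1998×29.74 + 0.1814×55.02 + 0.1465×59.15 = 30.8030 per 10,000.
The crude rates (20.03 vs 32.24) would put Calder higher, but that reflects its age composition; once standardized to a common age structure, Easton has the higher underlying rate.

Easton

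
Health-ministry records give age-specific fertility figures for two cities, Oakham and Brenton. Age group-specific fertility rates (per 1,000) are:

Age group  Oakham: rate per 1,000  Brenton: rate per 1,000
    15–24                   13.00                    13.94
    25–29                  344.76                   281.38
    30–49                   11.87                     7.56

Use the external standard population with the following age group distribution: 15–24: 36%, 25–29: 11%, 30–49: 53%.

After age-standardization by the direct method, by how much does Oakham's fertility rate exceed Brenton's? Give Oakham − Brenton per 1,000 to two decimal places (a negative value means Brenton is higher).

8.92

Standard weights: 0.36, 0.11, 0.53.
Oakham: 0.3600×13.00 + 0.1100×344.76 + 0.5300×11.87 = 48.8947 per 1,000.
Brenton: 0.3600×13.94 + 0.1100×281.38 + 0.5300×7.56 = 39.9770 per 1,000.
Difference = 48.8947 − 39.9770 = 8.9177.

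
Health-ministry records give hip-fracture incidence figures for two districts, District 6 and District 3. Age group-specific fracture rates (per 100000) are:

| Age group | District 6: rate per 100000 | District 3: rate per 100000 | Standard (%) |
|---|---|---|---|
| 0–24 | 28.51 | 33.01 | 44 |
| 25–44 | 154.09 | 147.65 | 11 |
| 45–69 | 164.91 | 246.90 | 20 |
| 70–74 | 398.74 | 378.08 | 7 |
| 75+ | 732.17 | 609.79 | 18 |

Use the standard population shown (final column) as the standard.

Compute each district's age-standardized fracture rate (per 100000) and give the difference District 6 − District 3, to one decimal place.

5.8

Standard weights: 0.44, 0.11, 0.20, 0.07, 0.18.
District 6: 0.4400×28.51 + 0.1100×154.09 + 0.2000×164.91 + 0.0700×398.74 + 0.1800×732.17 = 222.1787 per 100000.
District 3: 0.4400×33.01 + 0.1100×147.65 + 0.2000×246.90 + 0.0700×378.08 + 0.1800×609.79 = 216.3737 per 100000.
Difference = 222.1787 − 216.3737 = 5.8050.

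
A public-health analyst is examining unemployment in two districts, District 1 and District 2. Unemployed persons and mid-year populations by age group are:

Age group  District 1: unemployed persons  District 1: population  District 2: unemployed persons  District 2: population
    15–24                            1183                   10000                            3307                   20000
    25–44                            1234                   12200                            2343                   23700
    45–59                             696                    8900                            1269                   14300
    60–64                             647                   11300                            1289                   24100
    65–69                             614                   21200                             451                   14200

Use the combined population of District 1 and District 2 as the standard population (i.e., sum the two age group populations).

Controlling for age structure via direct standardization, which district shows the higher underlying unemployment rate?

Age-specific rates per 1000 for District 1: 118.300, 101.148, 78.202, 57.257, 28.962.
For District 2: 165.350, 98.861, 88.741, 53.485, 31.761.
Combined standard total = 159900; weights = 0.1876, 0.2245, 0.1451, 0.2214, 0.2214.
District 1: 0.1876×118.300 + 0.2245×101.148 + 0.1451×78.202 + 0.2214×57.257 + 0.2214×28.962 = 75.3386 per 1000.
District 2: 0.1876×165.350 + 0.2245×98.861 + 0.1451×88.741 + 0.2214×53.485 + 0.2214×31.761 = 84.9663 per 1000.

District 2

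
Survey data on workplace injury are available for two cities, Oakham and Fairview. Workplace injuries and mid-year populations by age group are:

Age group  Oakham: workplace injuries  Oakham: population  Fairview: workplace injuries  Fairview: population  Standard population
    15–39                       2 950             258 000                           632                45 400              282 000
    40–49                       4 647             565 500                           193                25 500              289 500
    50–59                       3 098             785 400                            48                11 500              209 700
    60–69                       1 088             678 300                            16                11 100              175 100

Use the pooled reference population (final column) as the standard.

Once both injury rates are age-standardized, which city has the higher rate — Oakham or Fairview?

Age-specific rates per 10 000 for Oakham: 114.34, 82.18, 39.44, 16.04.
For Fairview: 139.21, 75.69, 41.74, 14.41.
Standard total = 956 300; weights = 0.2949, 0.3027, 0.2193, 0.1831.
Oakham: 0.2949×114.34 + 0.3027×82.18 + 0.2193×39.44 + 0.1831×16.04 = 70.1810 per 10 000.
Fairview: 0.2949×139.21 + 0.3027×75.69 + 0.2193×41.74 + 0.1831×14.41 = 75.7547 per 10 000.

Fairview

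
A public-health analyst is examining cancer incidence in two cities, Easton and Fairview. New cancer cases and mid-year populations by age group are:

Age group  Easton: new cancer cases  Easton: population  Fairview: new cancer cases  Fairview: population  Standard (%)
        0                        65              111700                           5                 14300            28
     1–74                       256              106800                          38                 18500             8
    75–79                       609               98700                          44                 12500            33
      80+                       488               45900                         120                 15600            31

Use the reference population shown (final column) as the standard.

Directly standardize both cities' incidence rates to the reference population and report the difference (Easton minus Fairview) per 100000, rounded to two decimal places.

Age-specific rates per 100000 for Easton: 58.19, 239.70, 617.02, 1063.18.
For Fairview: 34.97, 205.41, 352.00, 769.23.
Standard weights: 0.28, 0.08, 0.33, 0.31.
Easton: 0.2800×58.19 + 0.0800×239.70 + 0.3300×617.02 + 0.3100×1063.18 = 568.6728 per 100000.
Fairview: 0.2800×34.97 + 0.0800×205.41 + 0.3300×352.00 + 0.3100×769.23 = 380.8442 per 100000.
Difference = 568.6728 − 380.8442 = 187.8286.

187.83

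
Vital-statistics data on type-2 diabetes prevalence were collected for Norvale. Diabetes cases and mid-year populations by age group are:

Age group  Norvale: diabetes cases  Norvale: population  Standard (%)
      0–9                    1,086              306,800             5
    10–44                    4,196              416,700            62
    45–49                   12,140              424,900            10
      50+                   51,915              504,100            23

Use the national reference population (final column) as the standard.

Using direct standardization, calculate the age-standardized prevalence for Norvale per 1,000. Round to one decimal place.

33.0

Age-specific rates per 1,000 for Norvale: 3.540, 10.070, 28.571, 102.986.
Standard weights: 0.05, 0.62, 0.10, 0.23.
Standardized rate: 0.0500×3.540 + 0.6200×10.070 + 0.1000×28.571 + 0.2300×102.986 = 32.9639 per 1,000.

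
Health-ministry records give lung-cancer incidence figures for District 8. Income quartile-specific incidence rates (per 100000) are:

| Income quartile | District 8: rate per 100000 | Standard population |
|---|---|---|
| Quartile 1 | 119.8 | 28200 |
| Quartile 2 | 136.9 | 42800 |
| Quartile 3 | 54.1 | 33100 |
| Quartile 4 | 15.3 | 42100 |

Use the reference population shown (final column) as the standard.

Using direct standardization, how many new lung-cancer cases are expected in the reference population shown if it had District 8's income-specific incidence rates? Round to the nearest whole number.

117

Expected new lung-cancer cases = Σ (standard pop × income-specific rate ÷ 100000)
= 28200×119.8/100000 + 42800×136.9/100000 + 33100×54.1/100000 + 42100×15.3/100000
= 33.78 + 58.59 + 17.91 + 6.44 = 116.73.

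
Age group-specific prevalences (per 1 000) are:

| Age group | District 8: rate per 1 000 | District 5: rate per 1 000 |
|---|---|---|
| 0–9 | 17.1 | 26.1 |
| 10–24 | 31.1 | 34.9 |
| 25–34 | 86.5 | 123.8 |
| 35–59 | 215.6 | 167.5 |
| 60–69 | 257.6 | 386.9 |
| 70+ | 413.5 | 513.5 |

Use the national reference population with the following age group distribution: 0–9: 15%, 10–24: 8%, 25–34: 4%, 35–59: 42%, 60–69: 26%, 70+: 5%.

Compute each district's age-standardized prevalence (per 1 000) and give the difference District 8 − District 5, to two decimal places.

Standard weights: 0.15, 0.08, 0.04, 0.42, 0.26, 0.05.
District 8: 0.1500×17.1 + 0.0800×31.1 + 0.0400×86.5 + 0.4200×215.6 + 0.2600×257.6 + 0.0500×413.5 = 186.7160 per 1 000.
District 5: 0.1500×26.1 + 0.0800×34.9 + 0.0400×123.8 + 0.4200×167.5 + 0.2600×386.9 + 0.0500×513.5 = 208.2780 per 1 000.
Difference = 186.7160 − 208.2780 = -21.5620.

-21.56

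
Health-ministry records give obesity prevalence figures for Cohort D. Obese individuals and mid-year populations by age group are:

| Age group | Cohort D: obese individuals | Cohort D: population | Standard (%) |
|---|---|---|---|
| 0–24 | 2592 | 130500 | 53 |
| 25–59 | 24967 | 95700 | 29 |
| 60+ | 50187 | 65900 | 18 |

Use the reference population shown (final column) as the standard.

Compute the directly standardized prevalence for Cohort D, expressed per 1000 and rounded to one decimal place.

223.3

Age-specific rates per 1000 for Cohort D: 19.862, 260.888, 761.563.
Standard weights: 0.53, 0.29, 0.18.
Standardized rate: 0.5300×19.862 + 0.2900×260.888 + 0.1800×761.563 = 223.2658 per 1000.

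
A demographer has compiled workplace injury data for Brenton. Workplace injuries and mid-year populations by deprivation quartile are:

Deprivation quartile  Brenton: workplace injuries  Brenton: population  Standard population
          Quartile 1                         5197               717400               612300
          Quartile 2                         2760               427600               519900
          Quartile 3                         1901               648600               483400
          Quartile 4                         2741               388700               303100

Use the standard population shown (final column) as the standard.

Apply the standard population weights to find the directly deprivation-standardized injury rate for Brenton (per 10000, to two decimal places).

Deprivation-specific rates per 10000 for Brenton: 72.44, 64.55, 29.31, 70.52.
Standard total = 1918700; weights = 0.3191, 0.2710, 0.2519, 0.1580.
Standardized rate: 0.3191×72.44 + 0.2710×64.55 + 0.2519×29.31 + 0.1580×70.52 = 59.1316 per 10000.

59.13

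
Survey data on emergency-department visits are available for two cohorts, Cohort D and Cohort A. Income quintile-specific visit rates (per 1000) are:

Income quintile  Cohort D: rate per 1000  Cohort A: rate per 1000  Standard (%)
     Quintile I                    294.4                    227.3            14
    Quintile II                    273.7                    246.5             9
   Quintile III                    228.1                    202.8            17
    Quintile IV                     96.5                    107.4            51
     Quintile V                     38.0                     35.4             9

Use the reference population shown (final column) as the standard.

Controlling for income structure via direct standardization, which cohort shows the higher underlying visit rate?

Cohort D

Standard weights: 0.14, 0.09, 0.17, 0.51, 0.09.
Cohort D: 0.1400×294.4 + 0.0900×273.7 + 0.1700×228.1 + 0.5100×96.5 + 0.0900×38.0 = 157.2610 per 1000.
Cohort A: 0.1400×227.3 + 0.0900×246.5 + 0.1700×202.8 + 0.5100×107.4 + 0.0900×35.4 = 146.4430 per 1000.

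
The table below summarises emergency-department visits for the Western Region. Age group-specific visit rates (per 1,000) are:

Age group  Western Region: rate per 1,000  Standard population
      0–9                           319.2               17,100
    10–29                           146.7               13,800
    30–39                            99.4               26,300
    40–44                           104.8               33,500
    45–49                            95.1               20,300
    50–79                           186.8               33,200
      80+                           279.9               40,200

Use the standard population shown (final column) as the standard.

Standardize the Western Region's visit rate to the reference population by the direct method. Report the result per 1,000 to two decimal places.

178.92

Standard total = 184,400; weights = 0.0927, 0.0748, 0.1426, 0.1817, 0.1101, 0.1800, 0.2180.
Standardized rate: 0.0927×319.2 + 0.0748×146.7 + 0.1426×99.4 + 0.1817×104.8 + 0.1101×95.1 + 0.1800×186.8 + 0.2180×279.9 = 178.9158 per 1,000.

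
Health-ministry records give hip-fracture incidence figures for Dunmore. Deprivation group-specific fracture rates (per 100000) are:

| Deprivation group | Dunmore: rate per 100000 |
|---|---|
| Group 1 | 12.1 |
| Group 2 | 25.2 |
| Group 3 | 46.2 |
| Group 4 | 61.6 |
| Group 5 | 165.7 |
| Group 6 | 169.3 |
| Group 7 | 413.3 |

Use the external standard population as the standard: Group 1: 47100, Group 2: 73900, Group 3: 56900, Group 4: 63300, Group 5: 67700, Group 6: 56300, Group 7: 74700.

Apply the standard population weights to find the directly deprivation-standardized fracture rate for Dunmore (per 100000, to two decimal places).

Standard total = 439900; weights = 0.1071, 0.1680, 0.1293, 0.1439, 0.1539, 0.1280, 0.1698.
Standardized rate: 0.1071×12.1 + 0.1680×25.2 + 0.1293×46.2 + 0.1439×61.6 + 0.1539×165.7 + 0.1280×169.3 + 0.1698×413.3 = 137.7205 per 100000.

137.72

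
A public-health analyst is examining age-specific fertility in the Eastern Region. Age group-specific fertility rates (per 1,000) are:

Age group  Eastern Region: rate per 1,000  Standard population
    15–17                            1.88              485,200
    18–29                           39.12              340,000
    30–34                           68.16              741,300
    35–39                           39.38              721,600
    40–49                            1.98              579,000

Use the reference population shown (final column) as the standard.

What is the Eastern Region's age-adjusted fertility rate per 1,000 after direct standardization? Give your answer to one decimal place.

Standard total = 2,867,100; weights = 0.1692, 0.1186, 0.2586, 0.2517, 0.2019.
Standardized rate: 0.1692×1.88 + 0.1186×39.12 + 0.2586×68.16 + 0.2517×39.38 + 0.2019×1.98 = 32.8914 per 1,000.

32.9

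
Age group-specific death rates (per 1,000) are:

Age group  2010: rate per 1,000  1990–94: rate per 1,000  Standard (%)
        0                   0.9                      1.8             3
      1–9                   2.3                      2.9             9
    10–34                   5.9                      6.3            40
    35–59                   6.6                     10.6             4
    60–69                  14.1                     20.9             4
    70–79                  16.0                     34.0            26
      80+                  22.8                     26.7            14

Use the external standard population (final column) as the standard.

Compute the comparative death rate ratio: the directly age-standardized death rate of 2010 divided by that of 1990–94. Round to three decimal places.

Standard weights: 0.03, 0.09, 0.40, 0.04, 0.04, 0.26, 0.14.
2010: 0.0300×0.9 + 0.0900×2.3 + 0.4000×5.9 + 0.0400×6.6 + 0.0400×14.1 + 0.2600×16.0 + 0.1400×22.8 = 10.7740 per 1,000.
1990–94: 0.0300×1.8 + 0.0900×2.9 + 0.4000×6.3 + 0.0400×10.6 + 0.0400×20.9 + 0.2600×34.0 + 0.1400×26.7 = 16.6730 per 1,000.
Ratio = 10.7740 ÷ 16.6730 = 0.64619.

0.646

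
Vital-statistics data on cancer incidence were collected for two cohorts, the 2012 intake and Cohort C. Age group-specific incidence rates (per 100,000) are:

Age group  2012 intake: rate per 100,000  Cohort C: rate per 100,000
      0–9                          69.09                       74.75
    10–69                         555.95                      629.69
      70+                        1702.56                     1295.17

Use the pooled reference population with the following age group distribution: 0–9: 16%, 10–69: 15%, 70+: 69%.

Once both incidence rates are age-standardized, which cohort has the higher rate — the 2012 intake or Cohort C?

2012 intake

Standard weights: 0.16, 0.15, 0.69.
The 2012 intake: 0.1600×69.09 + 0.1500×555.95 + 0.6900×1702.56 = 1269.2133 per 100,000.
Cohort C: 0.1600×74.75 + 0.1500×629.69 + 0.6900×1295.17 = 1000.0808 per 100,000.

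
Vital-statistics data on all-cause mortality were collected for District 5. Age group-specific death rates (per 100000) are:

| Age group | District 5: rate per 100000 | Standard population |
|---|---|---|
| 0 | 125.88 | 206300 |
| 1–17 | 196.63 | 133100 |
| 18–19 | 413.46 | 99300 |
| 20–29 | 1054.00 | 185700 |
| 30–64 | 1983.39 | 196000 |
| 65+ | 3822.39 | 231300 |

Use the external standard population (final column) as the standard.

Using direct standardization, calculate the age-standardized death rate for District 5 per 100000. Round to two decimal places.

Standard total = 1051700; weights = 0.1962, 0.1266, 0.0944, 0.1766, 0.1864, 0.2199.
Standardized rate: 0.1962×125.88 + 0.1266×196.63 + 0.0944×413.46 + 0.1766×1054.00 + 0.1864×1983.39 + 0.2199×3822.39 = 1485.0130 per 100000.

1485.01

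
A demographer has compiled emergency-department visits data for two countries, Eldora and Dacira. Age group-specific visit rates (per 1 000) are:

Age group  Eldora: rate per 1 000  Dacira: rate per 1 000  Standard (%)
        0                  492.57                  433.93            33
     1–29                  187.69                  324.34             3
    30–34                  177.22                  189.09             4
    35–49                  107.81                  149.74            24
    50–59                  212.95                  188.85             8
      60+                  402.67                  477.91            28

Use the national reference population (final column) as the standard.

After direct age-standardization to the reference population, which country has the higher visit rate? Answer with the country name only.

Dacira

Standard weights: 0.33, 0.03, 0.04, 0.24, 0.08, 0.28.
Eldora: 0.3300×492.57 + 0.0300×187.69 + 0.0400×177.22 + 0.2400×107.81 + 0.0800×212.95 + 0.2800×402.67 = 330.9256 per 1 000.
Dacira: 0.3300×433.93 + 0.0300×324.34 + 0.0400×189.09 + 0.2400×149.74 + 0.0800×188.85 + 0.2800×477.91 = 345.3511 per 1 000.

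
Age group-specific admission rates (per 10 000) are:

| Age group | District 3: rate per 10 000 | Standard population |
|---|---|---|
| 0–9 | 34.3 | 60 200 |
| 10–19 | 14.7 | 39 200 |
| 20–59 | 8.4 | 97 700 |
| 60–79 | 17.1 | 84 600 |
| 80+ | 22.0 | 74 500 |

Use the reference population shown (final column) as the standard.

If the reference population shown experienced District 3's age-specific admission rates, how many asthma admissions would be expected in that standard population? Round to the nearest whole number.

655

Expected asthma admissions = Σ (standard pop × age-specific rate ÷ 10 000)
= 60 200×34.3/10 000 + 39 200×14.7/10 000 + 97 700×8.4/10 000 + 84 600×17.1/10 000 + 74 500×22.0/10 000
= 206.49 + 57.62 + 82.07 + 144.67 + 163.90 = 654.74.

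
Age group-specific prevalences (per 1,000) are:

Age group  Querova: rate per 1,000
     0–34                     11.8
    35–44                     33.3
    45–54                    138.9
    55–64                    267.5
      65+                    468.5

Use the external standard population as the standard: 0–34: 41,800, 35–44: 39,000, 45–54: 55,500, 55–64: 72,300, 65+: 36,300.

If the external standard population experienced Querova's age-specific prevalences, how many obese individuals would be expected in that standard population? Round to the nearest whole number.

Expected obese individuals = Σ (standard pop × age-specific rate ÷ 1,000)
= 41,800×11.8/1,000 + 39,000×33.3/1,000 + 55,500×138.9/1,000 + 72,300×267.5/1,000 + 36,300×468.5/1,000
= 493.24 + 1298.70 + 7708.95 + 19340.25 + 17006.55 = 45847.69.

45848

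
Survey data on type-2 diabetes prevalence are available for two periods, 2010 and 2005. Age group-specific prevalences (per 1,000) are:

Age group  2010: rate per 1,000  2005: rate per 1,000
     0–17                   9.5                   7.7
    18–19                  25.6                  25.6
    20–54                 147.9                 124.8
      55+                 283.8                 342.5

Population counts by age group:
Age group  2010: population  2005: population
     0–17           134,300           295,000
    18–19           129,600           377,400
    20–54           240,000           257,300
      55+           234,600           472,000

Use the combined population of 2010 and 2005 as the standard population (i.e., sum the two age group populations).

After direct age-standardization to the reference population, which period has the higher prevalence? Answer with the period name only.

Combined standard total = 2,140,200; weights = 0.2006, 0.2369, 0.2324, 0.3302.
2010: 0.2006×9.5 + 0.2369×25.6 + 0.2324×147.9 + 0.3302×283.8 = 136.0346 per 1,000.
2005: 0.2006×7.7 + 0.2369×25.6 + 0.2324×124.8 + 0.3302×342.5 = 149.6862 per 1,000.

2005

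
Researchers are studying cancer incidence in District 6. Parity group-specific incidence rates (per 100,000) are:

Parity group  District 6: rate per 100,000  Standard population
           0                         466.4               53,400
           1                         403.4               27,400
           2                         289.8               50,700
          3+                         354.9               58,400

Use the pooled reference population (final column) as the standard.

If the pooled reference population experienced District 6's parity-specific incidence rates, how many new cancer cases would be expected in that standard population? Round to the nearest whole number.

714

Expected new cancer cases = Σ (standard pop × parity-specific rate ÷ 100,000)
= 53,400×466.4/100,000 + 27,400×403.4/100,000 + 50,700×289.8/100,000 + 58,400×354.9/100,000
= 249.06 + 110.53 + 146.93 + 207.26 = 713.78.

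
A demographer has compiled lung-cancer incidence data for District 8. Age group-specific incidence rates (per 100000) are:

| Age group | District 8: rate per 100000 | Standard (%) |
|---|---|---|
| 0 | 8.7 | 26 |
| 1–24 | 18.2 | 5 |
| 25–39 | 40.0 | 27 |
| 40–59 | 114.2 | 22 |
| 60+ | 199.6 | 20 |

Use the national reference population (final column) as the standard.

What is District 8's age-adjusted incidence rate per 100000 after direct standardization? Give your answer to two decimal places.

Standard weights: 0.26, 0.05, 0.27, 0.22, 0.20.
Standardized rate: 0.2600×8.7 + 0.0500×18.2 + 0.2700×40.0 + 0.2200×114.2 + 0.2000×199.6 = 79.0160 per 100000.

79.02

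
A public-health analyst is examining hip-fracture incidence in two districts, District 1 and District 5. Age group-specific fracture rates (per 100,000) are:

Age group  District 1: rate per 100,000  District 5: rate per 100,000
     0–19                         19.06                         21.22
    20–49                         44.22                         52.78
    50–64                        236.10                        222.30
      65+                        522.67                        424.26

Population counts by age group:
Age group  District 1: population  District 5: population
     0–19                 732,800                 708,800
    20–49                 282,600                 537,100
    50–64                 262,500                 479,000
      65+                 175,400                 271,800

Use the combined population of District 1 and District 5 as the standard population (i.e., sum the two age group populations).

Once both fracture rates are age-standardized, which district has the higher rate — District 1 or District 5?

Combined standard total = 3,450,000; weights = 0.4179, 0.2376, 0.2149, 0.1296.
District 1: 0.4179×19.06 + 0.2376×44.22 + 0.2149×236.10 + 0.1296×522.67 = 136.9653 per 100,000.
District 5: 0.4179×21.22 + 0.2376×52.78 + 0.2149×222.30 + 0.1296×424.26 = 124.1794 per 100,000.
The crude rates (123.94 vs 132.81) would put District 5 higher, but that reflects its age composition; once standardized to a common age structure, District 1 has the higher underlying rate.

District 1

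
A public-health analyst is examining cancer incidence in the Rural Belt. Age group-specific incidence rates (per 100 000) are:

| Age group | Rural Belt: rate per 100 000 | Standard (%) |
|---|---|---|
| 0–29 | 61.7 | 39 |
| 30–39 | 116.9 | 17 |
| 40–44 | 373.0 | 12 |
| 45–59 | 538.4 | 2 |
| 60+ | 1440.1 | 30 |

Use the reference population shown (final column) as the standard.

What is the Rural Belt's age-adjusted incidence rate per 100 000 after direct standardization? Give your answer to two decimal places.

Standard weights: 0.39, 0.17, 0.12, 0.02, 0.30.
Standardized rate: 0.3900×61.7 + 0.1700×116.9 + 0.1200×373.0 + 0.0200×538.4 + 0.3000×1440.1 = 531.4940 per 100 000.

531.49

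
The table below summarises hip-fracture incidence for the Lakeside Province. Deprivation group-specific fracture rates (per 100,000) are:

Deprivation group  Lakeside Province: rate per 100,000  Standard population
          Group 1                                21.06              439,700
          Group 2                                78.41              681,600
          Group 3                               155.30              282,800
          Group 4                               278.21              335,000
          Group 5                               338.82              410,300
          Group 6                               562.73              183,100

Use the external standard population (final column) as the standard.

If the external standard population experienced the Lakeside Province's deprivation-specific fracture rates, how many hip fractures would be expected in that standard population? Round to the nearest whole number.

Expected hip fractures = Σ (standard pop × deprivation-specific rate ÷ 100,000)
= 439,700×21.06/100,000 + 681,600×78.41/100,000 + 282,800×155.30/100,000 + 335,000×278.21/100,000 + 410,300×338.82/100,000 + 183,100×562.73/100,000
= 92.60 + 534.44 + 439.19 + 932.00 + 1390.18 + 1030.36 = 4418.77.

4419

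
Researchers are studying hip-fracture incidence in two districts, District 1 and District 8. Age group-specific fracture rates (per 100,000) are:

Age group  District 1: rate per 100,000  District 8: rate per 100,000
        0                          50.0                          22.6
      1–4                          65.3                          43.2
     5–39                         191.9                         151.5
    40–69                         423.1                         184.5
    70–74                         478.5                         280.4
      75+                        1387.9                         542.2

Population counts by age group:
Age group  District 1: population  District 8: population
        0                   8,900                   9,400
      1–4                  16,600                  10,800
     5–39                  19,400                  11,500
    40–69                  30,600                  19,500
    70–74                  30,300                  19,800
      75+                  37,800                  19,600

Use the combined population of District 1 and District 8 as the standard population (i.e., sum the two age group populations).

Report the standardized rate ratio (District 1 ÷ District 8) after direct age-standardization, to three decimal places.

2.199

Combined standard total = 234,200; weights = 0.0781, 0.1170, 0.1319, 0.2139, 0.2139, 0.2451.
District 1: 0.0781×50.0 + 0.1170×65.3 + 0.1319×191.9 + 0.2139×423.1 + 0.2139×478.5 + 0.2451×1387.9 = 569.8956 per 100,000.
District 8: 0.0781×22.6 + 0.1170×43.2 + 0.1319×151.5 + 0.2139×184.5 + 0.2139×280.4 + 0.2451×542.2 = 259.1477 per 100,000.
Ratio = 569.8956 ÷ 259.1477 = 2.19912.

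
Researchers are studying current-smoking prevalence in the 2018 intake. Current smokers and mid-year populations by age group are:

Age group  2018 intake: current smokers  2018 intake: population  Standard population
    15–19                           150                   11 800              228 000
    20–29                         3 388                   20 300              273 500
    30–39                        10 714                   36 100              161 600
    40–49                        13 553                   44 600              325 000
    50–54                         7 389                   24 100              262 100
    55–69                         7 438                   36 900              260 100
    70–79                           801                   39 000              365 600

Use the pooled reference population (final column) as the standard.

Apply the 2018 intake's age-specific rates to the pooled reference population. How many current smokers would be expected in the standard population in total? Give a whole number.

335563

Age-specific rates per 1 000 for the 2018 intake: 12.712, 166.897, 296.787, 303.879, 306.598, 201.572, 20.538.
Expected current smokers = Σ (standard pop × age-specific rate ÷ 1 000)
= 228 000×12.712/1 000 + 273 500×166.897/1 000 + 161 600×296.787/1 000 + 325 000×303.879/1 000 + 262 100×306.598/1 000 + 260 100×201.572/1 000 + 365 600×20.538/1 000
= 2898.31 + 45646.21 + 47960.73 + 98760.65 + 80359.21 + 52428.83 + 7508.86 = 335562.79.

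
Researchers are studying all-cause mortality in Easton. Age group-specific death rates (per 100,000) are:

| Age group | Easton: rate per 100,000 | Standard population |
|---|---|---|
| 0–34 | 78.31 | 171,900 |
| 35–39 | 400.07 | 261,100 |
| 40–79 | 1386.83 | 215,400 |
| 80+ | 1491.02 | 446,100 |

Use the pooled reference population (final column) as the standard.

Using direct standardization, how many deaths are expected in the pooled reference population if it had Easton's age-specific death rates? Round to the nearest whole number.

Expected deaths = Σ (standard pop × age-specific rate ÷ 100,000)
= 171,900×78.31/100,000 + 261,100×400.07/100,000 + 215,400×1386.83/100,000 + 446,100×1491.02/100,000
= 134.61 + 1044.58 + 2987.23 + 6651.44 = 10817.87.

10818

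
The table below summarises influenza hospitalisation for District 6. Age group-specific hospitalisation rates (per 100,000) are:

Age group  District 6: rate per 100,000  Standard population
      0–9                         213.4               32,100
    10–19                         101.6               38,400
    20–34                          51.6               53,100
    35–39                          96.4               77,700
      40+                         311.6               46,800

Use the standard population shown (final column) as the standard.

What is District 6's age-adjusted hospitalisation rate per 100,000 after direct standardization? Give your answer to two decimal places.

143.35

Standard total = 248,100; weights = 0.1294, 0.1548, 0.2140, 0.3132, 0.1886.
Standardized rate: 0.1294×213.4 + 0.1548×101.6 + 0.2140×51.6 + 0.3132×96.4 + 0.1886×311.6 = 143.3482 per 100,000.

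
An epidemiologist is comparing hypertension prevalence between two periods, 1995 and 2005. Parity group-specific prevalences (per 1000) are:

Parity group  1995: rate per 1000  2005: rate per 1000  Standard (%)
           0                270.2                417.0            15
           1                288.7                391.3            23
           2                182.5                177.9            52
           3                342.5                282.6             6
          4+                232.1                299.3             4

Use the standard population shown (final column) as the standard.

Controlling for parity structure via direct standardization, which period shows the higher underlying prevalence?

2005

Standard weights: 0.15, 0.23, 0.52, 0.06, 0.04.
1995: 0.1500×270.2 + 0.2300×288.7 + 0.5200×182.5 + 0.0600×342.5 + 0.0400×232.1 = 231.6650 per 1000.
2005: 0.1500×417.0 + 0.2300×391.3 + 0.5200×177.9 + 0.0600×282.6 + 0.0400×299.3 = 273.9850 per 1000.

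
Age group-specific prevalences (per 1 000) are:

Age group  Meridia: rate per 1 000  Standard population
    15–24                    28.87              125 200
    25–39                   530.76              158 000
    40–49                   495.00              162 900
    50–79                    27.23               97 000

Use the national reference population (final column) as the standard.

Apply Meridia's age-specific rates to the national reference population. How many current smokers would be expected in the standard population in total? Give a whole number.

Expected current smokers = Σ (standard pop × age-specific rate ÷ 1 000)
= 125 200×28.87/1 000 + 158 000×530.76/1 000 + 162 900×495.00/1 000 + 97 000×27.23/1 000
= 3614.52 + 83860.08 + 80635.50 + 2641.31 = 170751.41.

170751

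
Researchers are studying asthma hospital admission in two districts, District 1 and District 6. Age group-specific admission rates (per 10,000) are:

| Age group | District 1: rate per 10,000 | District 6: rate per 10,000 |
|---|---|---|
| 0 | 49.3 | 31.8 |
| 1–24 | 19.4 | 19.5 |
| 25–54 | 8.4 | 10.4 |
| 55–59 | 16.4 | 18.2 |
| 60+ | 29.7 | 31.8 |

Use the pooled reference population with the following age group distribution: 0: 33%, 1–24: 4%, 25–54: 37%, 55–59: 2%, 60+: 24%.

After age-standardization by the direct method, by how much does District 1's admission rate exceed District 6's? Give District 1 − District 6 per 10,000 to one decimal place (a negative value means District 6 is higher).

4.5

Standard weights: 0.33, 0.04, 0.37, 0.02, 0.24.
District 1: 0.3300×49.3 + 0.0400×19.4 + 0.3700×8.4 + 0.0200×16.4 + 0.2400×29.7 = 27.6090 per 10,000.
District 6: 0.3300×31.8 + 0.0400×19.5 + 0.3700×10.4 + 0.0200×18.2 + 0.2400×31.8 = 23.1180 per 10,000.
Difference = 27.6090 − 23.1180 = 4.4910.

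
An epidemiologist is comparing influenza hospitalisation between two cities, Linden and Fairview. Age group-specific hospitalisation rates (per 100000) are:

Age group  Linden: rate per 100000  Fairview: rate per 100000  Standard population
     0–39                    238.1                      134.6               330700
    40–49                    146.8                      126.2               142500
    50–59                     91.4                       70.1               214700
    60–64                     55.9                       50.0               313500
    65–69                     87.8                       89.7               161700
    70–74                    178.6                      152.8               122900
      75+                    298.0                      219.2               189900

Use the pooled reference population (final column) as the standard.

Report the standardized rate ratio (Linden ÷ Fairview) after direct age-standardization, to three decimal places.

1.365

Standard total = 1475900; weights = 0.2241, 0.0966, 0.1455, 0.2124, 0.1096, 0.0833, 0.1287.
Linden: 0.2241×238.1 + 0.0966×146.8 + 0.1455×91.4 + 0.2124×55.9 + 0.1096×87.8 + 0.0833×178.6 + 0.1287×298.0 = 155.5284 per 100000.
Fairview: 0.2241×134.6 + 0.0966×126.2 + 0.1455×70.1 + 0.2124×50.0 + 0.1096×89.7 + 0.0833×152.8 + 0.1287×219.2 = 113.9175 per 100000.
Ratio = 155.5284 ÷ 113.9175 = 1.36527.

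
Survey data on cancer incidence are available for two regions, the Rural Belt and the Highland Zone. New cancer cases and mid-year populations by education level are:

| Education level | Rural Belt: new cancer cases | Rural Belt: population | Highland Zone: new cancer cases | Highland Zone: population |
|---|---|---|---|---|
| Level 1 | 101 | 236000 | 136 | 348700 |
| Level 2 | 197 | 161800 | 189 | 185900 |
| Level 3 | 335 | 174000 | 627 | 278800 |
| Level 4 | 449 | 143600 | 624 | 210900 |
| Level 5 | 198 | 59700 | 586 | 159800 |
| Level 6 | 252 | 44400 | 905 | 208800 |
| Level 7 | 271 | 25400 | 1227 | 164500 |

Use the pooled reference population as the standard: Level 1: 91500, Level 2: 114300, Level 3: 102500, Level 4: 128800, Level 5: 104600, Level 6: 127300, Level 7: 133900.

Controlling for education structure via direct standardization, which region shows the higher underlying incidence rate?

Education-specific rates per 100000 for the Rural Belt: 42.80, 121.76, 192.53, 312.67, 331.66, 567.57, 1066.93.
For the Highland Zone: 39.00, 101.67, 224.89, 295.87, 366.71, 433.43, 745.90.
Standard total = 802900; weights = 0.1140, 0.1424, 0.1277, 0.1604, 0.1303, 0.1586, 0.1668.
The Rural Belt: 0.1140×42.80 + 0.1424×121.76 + 0.1277×192.53 + 0.1604×312.67 + 0.1303×331.66 + 0.1586×567.57 + 0.1668×1066.93 = 408.0754 per 100000.
The Highland Zone: 0.1140×39.00 + 0.1424×101.67 + 0.1277×224.89 + 0.1604×295.87 + 0.1303×366.71 + 0.1586×433.43 + 0.1668×745.90 = 335.9798 per 100000.
The crude rates (213.40 vs 275.72) would put the Highland Zone higher, but that reflects its education composition; once standardized to a common education structure, the Rural Belt has the higher underlying rate.

Rural Belt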